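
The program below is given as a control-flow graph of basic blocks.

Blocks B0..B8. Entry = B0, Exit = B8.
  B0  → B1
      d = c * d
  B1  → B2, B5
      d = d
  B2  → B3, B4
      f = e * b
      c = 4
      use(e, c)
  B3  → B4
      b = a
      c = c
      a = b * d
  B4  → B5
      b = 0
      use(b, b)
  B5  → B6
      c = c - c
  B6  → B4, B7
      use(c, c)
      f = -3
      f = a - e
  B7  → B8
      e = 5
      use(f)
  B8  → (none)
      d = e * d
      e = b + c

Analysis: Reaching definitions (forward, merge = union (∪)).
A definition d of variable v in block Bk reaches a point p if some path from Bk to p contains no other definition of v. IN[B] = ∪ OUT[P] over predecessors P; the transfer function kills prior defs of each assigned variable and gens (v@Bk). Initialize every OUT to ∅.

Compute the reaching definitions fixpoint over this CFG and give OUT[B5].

Fixpoint table:
  B0:  IN={}  OUT={d@B0}
  B1:  IN={d@B0}  OUT={d@B1}
  B2:  IN={d@B1}  OUT={c@B2, d@B1, f@B2}
  B3:  IN={c@B2, d@B1, f@B2}  OUT={a@B3, b@B3, c@B3, d@B1, f@B2}
  B4:  IN={a@B3, b@B3, b@B4, c@B2, c@B3, c@B5, d@B1, f@B2, f@B6}  OUT={a@B3, b@B4, c@B2, c@B3, c@B5, d@B1, f@B2, f@B6}
  B5:  IN={a@B3, b@B4, c@B2, c@B3, c@B5, d@B1, f@B2, f@B6}  OUT={a@B3, b@B4, c@B5, d@B1, f@B2, f@B6}
  B6:  IN={a@B3, b@B4, c@B5, d@B1, f@B2, f@B6}  OUT={a@B3, b@B4, c@B5, d@B1, f@B6}
  B7:  IN={a@B3, b@B4, c@B5, d@B1, f@B6}  OUT={a@B3, b@B4, c@B5, d@B1, e@B7, f@B6}
  B8:  IN={a@B3, b@B4, c@B5, d@B1, e@B7, f@B6}  OUT={a@B3, b@B4, c@B5, d@B8, e@B8, f@B6}

Merge at B5: IN[B5] = OUT[B1] ⊔ OUT[B4] = {a@B3, b@B4, c@B2, c@B3, c@B5, d@B1, f@B2, f@B6}
Applying B5's transfer function to that IN value gives OUT[B5] (row B5 above).

Answer: {a@B3, b@B4, c@B5, d@B1, f@B2, f@B6}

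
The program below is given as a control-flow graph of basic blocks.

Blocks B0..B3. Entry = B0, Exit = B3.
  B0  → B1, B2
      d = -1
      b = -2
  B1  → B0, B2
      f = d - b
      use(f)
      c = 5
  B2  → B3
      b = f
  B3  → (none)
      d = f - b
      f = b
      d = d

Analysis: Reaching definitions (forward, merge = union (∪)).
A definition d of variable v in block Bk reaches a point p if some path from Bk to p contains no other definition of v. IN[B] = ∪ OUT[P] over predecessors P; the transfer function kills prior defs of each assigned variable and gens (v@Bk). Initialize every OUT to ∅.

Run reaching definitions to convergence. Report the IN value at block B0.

Answer: {b@B0, c@B1, d@B0, f@B1}

Working:
Fixpoint table:
  B0: | IN={b@B0, c@B1, d@B0, f@B1} | OUT={b@B0, c@B1, d@B0, f@B1}
  B1: | IN={b@B0, c@B1, d@B0, f@B1} | OUT={b@B0, c@B1, d@B0, f@B1}
  B2: | IN={b@B0, c@B1, d@B0, f@B1} | OUT={b@B2, c@B1, d@B0, f@B1}
  B3: | IN={b@B2, c@B1, d@B0, f@B1} | OUT={b@B2, c@B1, d@B3, f@B3}

Merge at B0 (entry node, so the boundary value {} is joined with the incoming edge(s)): IN[B0] = {} ⊔ OUT[B1] = {b@B0, c@B1, d@B0, f@B1}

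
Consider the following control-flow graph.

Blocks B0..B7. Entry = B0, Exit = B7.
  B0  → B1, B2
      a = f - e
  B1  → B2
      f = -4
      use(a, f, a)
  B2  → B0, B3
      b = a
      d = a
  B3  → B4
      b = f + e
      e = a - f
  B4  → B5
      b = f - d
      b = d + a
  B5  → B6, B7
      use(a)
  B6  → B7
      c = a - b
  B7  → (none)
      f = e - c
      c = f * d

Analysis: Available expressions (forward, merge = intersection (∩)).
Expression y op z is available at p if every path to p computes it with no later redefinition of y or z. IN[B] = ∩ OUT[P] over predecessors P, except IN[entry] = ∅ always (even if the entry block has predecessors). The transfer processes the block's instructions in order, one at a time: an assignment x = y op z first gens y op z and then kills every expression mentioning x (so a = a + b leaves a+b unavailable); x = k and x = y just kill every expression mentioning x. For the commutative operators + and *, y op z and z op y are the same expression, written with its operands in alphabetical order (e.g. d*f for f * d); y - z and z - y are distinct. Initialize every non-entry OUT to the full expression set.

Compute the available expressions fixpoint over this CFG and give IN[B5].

Answer: {a+d, a-f, f-d}

Trace:
Per-block solution:
  B0:   IN={}   OUT={f-e}
  B1:   IN={f-e}   OUT={}
  B2:   IN={}   OUT={}
  B3:   IN={}   OUT={a-f}
  B4:   IN={a-f}   OUT={a+d, a-f, f-d}
  B5:   IN={a+d, a-f, f-d}   OUT={a+d, a-f, f-d}
  B6:   IN={a+d, a-f, f-d}   OUT={a+d, a-b, a-f, f-d}
  B7:   IN={a+d, a-f, f-d}   OUT={a+d, d*f}

Merge at B5: IN[B5] = OUT[B4] = {a+d, a-f, f-d}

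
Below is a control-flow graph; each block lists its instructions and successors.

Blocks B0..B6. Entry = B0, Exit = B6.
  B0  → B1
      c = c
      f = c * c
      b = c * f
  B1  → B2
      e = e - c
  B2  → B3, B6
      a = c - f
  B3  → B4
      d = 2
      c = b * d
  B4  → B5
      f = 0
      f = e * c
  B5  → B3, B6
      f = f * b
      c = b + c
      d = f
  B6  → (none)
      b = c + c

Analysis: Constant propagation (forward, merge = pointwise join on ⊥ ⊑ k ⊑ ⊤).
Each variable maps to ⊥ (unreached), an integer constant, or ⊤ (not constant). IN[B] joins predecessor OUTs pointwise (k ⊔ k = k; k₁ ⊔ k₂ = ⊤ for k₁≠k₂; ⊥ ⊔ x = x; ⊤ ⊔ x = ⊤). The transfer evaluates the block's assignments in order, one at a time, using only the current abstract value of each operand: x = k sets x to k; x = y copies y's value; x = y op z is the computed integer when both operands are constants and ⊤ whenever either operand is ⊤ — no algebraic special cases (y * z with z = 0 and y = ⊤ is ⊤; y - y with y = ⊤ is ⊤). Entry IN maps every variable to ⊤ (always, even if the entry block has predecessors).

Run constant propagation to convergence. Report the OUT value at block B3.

Answer: {a: ⊤, b: ⊤, c: ⊤, d: 2, e: ⊤, f: ⊤}

Trace:
Fixpoint table:
  B0:  IN=(all ⊤)  OUT=(all ⊤)
  B1:  IN=(all ⊤)  OUT=(all ⊤)
  B2:  IN=(all ⊤)  OUT=(all ⊤)
  B3:  IN=(all ⊤)  OUT={d:2; rest ⊤}
  B4:  IN={d:2; rest ⊤}  OUT={d:2; rest ⊤}
  B5:  IN={d:2; rest ⊤}  OUT=(all ⊤)
  B6:  IN=(all ⊤)  OUT=(all ⊤)

Merge at B3: IN[B3] = OUT[B2] ⊔ OUT[B5] = {a: ⊤, b: ⊤, c: ⊤, d: ⊤, e: ⊤, f: ⊤}
Applying B3's transfer function to that IN value gives OUT[B3] (row B3 above).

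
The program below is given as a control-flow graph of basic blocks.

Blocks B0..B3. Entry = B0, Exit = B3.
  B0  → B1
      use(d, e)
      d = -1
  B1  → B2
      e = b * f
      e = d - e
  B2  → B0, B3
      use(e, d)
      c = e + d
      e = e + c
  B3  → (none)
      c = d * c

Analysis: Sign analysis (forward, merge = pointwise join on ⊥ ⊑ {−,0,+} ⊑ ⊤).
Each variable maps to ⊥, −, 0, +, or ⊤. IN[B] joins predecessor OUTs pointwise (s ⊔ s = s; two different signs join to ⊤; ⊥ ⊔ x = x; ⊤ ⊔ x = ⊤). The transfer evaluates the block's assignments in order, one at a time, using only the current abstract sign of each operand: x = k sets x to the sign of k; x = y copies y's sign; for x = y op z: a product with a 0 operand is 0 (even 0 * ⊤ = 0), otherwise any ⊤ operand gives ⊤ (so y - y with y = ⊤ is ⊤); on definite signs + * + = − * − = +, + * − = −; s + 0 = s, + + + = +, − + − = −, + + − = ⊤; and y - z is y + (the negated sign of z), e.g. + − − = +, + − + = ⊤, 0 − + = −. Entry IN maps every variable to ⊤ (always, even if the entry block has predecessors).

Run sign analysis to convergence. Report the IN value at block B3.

Answer: {a: ⊤, b: ⊤, c: ⊤, d: -, e: ⊤, f: ⊤}

Working:
Converged values:
  B0:   IN=(all ⊤)   OUT={d:-; rest ⊤}
  B1:   IN={d:-; rest ⊤}   OUT={d:-; rest ⊤}
  B2:   IN={d:-; rest ⊤}   OUT={d:-; rest ⊤}
  B3:   IN={d:-; rest ⊤}   OUT={d:-; rest ⊤}

Merge at B3: IN[B3] = OUT[B2] = {a: ⊤, b: ⊤, c: ⊤, d: -, e: ⊤, f: ⊤}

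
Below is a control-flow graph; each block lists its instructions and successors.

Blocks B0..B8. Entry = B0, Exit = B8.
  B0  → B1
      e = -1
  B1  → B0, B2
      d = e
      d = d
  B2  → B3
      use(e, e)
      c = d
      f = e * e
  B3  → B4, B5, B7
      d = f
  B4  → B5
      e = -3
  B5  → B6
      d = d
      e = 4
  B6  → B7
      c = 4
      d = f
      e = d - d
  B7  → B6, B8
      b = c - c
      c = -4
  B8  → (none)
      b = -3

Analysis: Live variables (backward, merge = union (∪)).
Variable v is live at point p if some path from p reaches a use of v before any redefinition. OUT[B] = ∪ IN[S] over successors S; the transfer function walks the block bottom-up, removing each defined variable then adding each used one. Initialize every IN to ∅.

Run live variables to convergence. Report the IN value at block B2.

Answer: {d, e}

Derivation:
Converged values:
  B0:  IN={}  OUT={e}
  B1:  IN={e}  OUT={d, e}
  B2:  IN={d, e}  OUT={c, f}
  B3:  IN={c, f}  OUT={c, d, f}
  B4:  IN={d, f}  OUT={d, f}
  B5:  IN={d, f}  OUT={f}
  B6:  IN={f}  OUT={c, f}
  B7:  IN={c, f}  OUT={f}
  B8:  IN={}  OUT={}

Merge at B2: OUT[B2] = IN[B3] = {c, f}
Applying B2's transfer function to that OUT value gives IN[B2] (row B2 above).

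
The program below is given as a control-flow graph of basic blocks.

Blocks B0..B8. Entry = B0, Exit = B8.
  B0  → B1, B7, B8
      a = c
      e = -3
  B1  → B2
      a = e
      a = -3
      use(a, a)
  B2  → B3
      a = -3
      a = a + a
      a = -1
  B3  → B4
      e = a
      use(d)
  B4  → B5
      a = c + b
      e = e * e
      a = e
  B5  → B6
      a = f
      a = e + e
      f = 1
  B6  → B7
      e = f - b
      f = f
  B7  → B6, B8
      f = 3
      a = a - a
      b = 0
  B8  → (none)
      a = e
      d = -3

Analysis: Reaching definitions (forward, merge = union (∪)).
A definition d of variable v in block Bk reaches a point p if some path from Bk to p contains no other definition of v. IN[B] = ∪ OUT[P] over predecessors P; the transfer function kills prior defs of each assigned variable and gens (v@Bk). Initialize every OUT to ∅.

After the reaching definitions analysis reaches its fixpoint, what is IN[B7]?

Answer: {a@B0, a@B5, a@B7, b@B7, e@B0, e@B6, f@B6}

Derivation:
Per-block solution:
  B0:   IN={}   OUT={a@B0, e@B0}
  B1:   IN={a@B0, e@B0}   OUT={a@B1, e@B0}
  B2:   IN={a@B1, e@B0}   OUT={a@B2, e@B0}
  B3:   IN={a@B2, e@B0}   OUT={a@B2, e@B3}
  B4:   IN={a@B2, e@B3}   OUT={a@B4, e@B4}
  B5:   IN={a@B4, e@B4}   OUT={a@B5, e@B4, f@B5}
  B6:   IN={a@B5, a@B7, b@B7, e@B0, e@B4, e@B6, f@B5, f@B7}   OUT={a@B5, a@B7, b@B7, e@B6, f@B6}
  B7:   IN={a@B0, a@B5, a@B7, b@B7, e@B0, e@B6, f@B6}   OUT={a@B7, b@B7, e@B0, e@B6, f@B7}
  B8:   IN={a@B0, a@B7, b@B7, e@B0, e@B6, f@B7}   OUT={a@B8, b@B7, d@B8, e@B0, e@B6, f@B7}

Merge at B7: IN[B7] = OUT[B0] ⊔ OUT[B6] = {a@B0, a@B5, a@B7, b@B7, e@B0, e@B6, f@B6}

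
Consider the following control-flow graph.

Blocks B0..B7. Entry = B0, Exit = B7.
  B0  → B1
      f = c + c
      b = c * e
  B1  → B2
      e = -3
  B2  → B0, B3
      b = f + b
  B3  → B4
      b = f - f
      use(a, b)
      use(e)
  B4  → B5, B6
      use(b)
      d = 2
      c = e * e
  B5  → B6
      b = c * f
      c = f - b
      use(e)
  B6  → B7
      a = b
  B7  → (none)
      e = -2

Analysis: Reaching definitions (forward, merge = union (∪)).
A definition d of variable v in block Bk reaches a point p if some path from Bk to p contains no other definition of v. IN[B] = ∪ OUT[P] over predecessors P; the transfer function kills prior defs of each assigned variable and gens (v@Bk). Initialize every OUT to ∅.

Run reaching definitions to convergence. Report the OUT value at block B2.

Answer: {b@B2, e@B1, f@B0}

Derivation:
Per-block solution:
  B0: | IN={b@B2, e@B1, f@B0} | OUT={b@B0, e@B1, f@B0}
  B1: | IN={b@B0, e@B1, f@B0} | OUT={b@B0, e@B1, f@B0}
  B2: | IN={b@B0, e@B1, f@B0} | OUT={b@B2, e@B1, f@B0}
  B3: | IN={b@B2, e@B1, f@B0} | OUT={b@B3, e@B1, f@B0}
  B4: | IN={b@B3, e@B1, f@B0} | OUT={b@B3, c@B4, d@B4, e@B1, f@B0}
  B5: | IN={b@B3, c@B4, d@B4, e@B1, f@B0} | OUT={b@B5, c@B5, d@B4, e@B1, f@B0}
  B6: | IN={b@B3, b@B5, c@B4, c@B5, d@B4, e@B1, f@B0} | OUT={a@B6, b@B3, b@B5, c@B4, c@B5, d@B4, e@B1, f@B0}
  B7: | IN={a@B6, b@B3, b@B5, c@B4, c@B5, d@B4, e@B1, f@B0} | OUT={a@B6, b@B3, b@B5, c@B4, c@B5, d@B4, e@B7, f@B0}

Merge at B2: IN[B2] = OUT[B1] = {b@B0, e@B1, f@B0}
Applying B2's transfer function to that IN value gives OUT[B2] (row B2 above).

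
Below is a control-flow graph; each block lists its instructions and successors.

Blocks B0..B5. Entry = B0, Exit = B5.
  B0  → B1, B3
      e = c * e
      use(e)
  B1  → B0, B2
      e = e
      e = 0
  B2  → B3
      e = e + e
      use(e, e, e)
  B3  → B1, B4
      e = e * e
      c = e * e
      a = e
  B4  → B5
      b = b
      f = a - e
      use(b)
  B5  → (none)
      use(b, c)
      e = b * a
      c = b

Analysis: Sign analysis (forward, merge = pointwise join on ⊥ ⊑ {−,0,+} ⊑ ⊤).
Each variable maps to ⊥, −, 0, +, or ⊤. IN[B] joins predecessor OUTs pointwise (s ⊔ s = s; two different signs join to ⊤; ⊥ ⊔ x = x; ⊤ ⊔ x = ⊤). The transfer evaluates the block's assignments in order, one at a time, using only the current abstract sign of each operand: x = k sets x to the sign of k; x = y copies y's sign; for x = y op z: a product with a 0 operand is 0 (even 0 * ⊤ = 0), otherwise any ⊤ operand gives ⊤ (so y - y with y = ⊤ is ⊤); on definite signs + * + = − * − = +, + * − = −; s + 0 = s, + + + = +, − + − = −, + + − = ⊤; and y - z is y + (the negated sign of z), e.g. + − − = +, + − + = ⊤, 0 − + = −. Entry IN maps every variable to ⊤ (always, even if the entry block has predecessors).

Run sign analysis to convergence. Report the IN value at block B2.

Answer: {a: ⊤, b: ⊤, c: ⊤, d: ⊤, e: 0, f: ⊤}

Trace:
Converged values:
  B0:  IN=(all ⊤)  OUT=(all ⊤)
  B1:  IN=(all ⊤)  OUT={e:0; rest ⊤}
  B2:  IN={e:0; rest ⊤}  OUT={e:0; rest ⊤}
  B3:  IN=(all ⊤)  OUT=(all ⊤)
  B4:  IN=(all ⊤)  OUT=(all ⊤)
  B5:  IN=(all ⊤)  OUT=(all ⊤)

Merge at B2: IN[B2] = OUT[B1] = {a: ⊤, b: ⊤, c: ⊤, d: ⊤, e: 0, f: ⊤}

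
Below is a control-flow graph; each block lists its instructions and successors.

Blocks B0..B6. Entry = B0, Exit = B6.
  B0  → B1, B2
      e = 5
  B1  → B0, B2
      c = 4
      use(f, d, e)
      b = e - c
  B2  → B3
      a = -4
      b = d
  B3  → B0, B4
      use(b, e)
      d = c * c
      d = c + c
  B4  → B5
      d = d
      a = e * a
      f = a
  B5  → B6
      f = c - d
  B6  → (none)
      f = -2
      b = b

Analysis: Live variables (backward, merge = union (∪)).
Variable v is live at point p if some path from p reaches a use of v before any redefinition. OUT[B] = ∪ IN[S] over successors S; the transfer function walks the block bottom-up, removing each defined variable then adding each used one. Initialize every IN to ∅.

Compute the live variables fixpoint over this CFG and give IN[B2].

Fixpoint table:
  B0: | IN={c, d, f} | OUT={c, d, e, f}
  B1: | IN={d, e, f} | OUT={c, d, e, f}
  B2: | IN={c, d, e, f} | OUT={a, b, c, e, f}
  B3: | IN={a, b, c, e, f} | OUT={a, b, c, d, e, f}
  B4: | IN={a, b, c, d, e} | OUT={b, c, d}
  B5: | IN={b, c, d} | OUT={b}
  B6: | IN={b} | OUT={}

Merge at B2: OUT[B2] = IN[B3] = {a, b, c, e, f}
Applying B2's transfer function to that OUT value gives IN[B2] (row B2 above).

Answer: {c, d, e, f}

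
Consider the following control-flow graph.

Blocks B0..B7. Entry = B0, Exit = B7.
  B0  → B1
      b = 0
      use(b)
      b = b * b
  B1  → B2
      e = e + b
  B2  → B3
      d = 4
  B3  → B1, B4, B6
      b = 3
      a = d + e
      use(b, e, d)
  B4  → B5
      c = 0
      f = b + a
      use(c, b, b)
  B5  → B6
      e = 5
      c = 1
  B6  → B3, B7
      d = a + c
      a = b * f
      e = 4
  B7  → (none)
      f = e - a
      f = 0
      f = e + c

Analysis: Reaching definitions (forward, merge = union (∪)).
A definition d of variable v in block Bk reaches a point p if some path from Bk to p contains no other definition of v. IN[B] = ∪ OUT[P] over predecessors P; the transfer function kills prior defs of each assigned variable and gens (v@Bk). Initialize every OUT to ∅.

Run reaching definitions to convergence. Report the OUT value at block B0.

Per-block solution:
  B0:   IN={}   OUT={b@B0}
  B1:   IN={a@B3, b@B0, b@B3, c@B5, d@B2, d@B6, e@B1, e@B6, f@B4}   OUT={a@B3, b@B0, b@B3, c@B5, d@B2, d@B6, e@B1, f@B4}
  B2:   IN={a@B3, b@B0, b@B3, c@B5, d@B2, d@B6, e@B1, f@B4}   OUT={a@B3, b@B0, b@B3, c@B5, d@B2, e@B1, f@B4}
  B3:   IN={a@B3, a@B6, b@B0, b@B3, c@B5, d@B2, d@B6, e@B1, e@B6, f@B4}   OUT={a@B3, b@B3, c@B5, d@B2, d@B6, e@B1, e@B6, f@B4}
  B4:   IN={a@B3, b@B3, c@B5, d@B2, d@B6, e@B1, e@B6, f@B4}   OUT={a@B3, b@B3, c@B4, d@B2, d@B6, e@B1, e@B6, f@B4}
  B5:   IN={a@B3, b@B3, c@B4, d@B2, d@B6, e@B1, e@B6, f@B4}   OUT={a@B3, b@B3, c@B5, d@B2, d@B6, e@B5, f@B4}
  B6:   IN={a@B3, b@B3, c@B5, d@B2, d@B6, e@B1, e@B5, e@B6, f@B4}   OUT={a@B6, b@B3, c@B5, d@B6, e@B6, f@B4}
  B7:   IN={a@B6, b@B3, c@B5, d@B6, e@B6, f@B4}   OUT={a@B6, b@B3, c@B5, d@B6, e@B6, f@B7}

B0 is the boundary node: IN[B0] = {}
Applying B0's transfer function to that IN value gives OUT[B0] (row B0 above).

Answer: {b@B0}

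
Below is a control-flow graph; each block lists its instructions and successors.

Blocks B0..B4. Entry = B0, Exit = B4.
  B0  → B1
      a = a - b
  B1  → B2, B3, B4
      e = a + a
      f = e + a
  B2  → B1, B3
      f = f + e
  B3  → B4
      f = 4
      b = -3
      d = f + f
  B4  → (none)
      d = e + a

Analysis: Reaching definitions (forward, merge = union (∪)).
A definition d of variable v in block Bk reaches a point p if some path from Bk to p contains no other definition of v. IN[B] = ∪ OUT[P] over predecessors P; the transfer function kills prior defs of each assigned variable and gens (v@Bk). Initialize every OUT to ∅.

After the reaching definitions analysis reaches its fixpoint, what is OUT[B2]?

Answer: {a@B0, e@B1, f@B2}

Working:
Per-block solution:
  B0:  IN={}  OUT={a@B0}
  B1:  IN={a@B0, e@B1, f@B2}  OUT={a@B0, e@B1, f@B1}
  B2:  IN={a@B0, e@B1, f@B1}  OUT={a@B0, e@B1, f@B2}
  B3:  IN={a@B0, e@B1, f@B1, f@B2}  OUT={a@B0, b@B3, d@B3, e@B1, f@B3}
  B4:  IN={a@B0, b@B3, d@B3, e@B1, f@B1, f@B3}  OUT={a@B0, b@B3, d@B4, e@B1, f@B1, f@B3}

Merge at B2: IN[B2] = OUT[B1] = {a@B0, e@B1, f@B1}
Applying B2's transfer function to that IN value gives OUT[B2] (row B2 above).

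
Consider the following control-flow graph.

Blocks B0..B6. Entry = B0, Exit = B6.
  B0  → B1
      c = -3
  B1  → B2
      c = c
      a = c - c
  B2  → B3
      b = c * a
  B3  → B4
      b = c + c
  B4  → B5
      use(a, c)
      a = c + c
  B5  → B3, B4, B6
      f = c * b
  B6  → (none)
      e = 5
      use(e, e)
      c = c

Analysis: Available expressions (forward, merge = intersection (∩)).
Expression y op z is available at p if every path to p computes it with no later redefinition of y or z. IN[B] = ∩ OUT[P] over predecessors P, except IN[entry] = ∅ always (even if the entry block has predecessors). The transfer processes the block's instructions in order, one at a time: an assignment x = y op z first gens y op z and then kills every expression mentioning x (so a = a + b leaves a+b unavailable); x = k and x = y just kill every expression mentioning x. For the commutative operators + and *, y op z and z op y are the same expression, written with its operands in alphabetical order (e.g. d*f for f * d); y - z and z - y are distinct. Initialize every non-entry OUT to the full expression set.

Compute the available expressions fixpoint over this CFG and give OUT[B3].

Answer: {c+c, c-c}

Trace:
Per-block solution:
  B0:  IN={}  OUT={}
  B1:  IN={}  OUT={c-c}
  B2:  IN={c-c}  OUT={a*c, c-c}
  B3:  IN={c-c}  OUT={c+c, c-c}
  B4:  IN={c+c, c-c}  OUT={c+c, c-c}
  B5:  IN={c+c, c-c}  OUT={b*c, c+c, c-c}
  B6:  IN={b*c, c+c, c-c}  OUT={}

Merge at B3: IN[B3] = OUT[B2] ∩ OUT[B5] = {c-c}
Applying B3's transfer function to that IN value gives OUT[B3] (row B3 above).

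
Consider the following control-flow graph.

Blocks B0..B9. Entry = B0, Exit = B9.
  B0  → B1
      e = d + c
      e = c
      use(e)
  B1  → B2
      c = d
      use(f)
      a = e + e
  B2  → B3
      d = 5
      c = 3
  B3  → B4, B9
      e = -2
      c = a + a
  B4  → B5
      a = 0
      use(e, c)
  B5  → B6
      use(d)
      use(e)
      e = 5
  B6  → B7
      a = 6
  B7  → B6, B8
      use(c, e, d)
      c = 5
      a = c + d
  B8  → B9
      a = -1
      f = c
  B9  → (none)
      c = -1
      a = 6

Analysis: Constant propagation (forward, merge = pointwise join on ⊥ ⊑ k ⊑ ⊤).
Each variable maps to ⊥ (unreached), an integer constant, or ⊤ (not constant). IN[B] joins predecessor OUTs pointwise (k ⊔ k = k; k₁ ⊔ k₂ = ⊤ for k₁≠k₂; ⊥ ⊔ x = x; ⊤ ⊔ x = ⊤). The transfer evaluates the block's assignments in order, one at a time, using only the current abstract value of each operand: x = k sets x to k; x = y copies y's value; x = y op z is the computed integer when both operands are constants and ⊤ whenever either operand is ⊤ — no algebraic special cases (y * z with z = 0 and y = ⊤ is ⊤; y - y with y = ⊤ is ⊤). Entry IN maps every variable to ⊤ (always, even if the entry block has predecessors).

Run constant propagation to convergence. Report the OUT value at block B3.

Converged values:
  B0:  IN=(all ⊤)  OUT=(all ⊤)
  B1:  IN=(all ⊤)  OUT=(all ⊤)
  B2:  IN=(all ⊤)  OUT={c:3, d:5; rest ⊤}
  B3:  IN={c:3, d:5; rest ⊤}  OUT={d:5, e:-2; rest ⊤}
  B4:  IN={d:5, e:-2; rest ⊤}  OUT={a:0, d:5, e:-2; rest ⊤}
  B5:  IN={a:0, d:5, e:-2; rest ⊤}  OUT={a:0, d:5, e:5; rest ⊤}
  B6:  IN={d:5, e:5; rest ⊤}  OUT={a:6, d:5, e:5; rest ⊤}
  B7:  IN={a:6, d:5, e:5; rest ⊤}  OUT={a:10, c:5, d:5, e:5; rest ⊤}
  B8:  IN={a:10, c:5, d:5, e:5; rest ⊤}  OUT={a:-1, c:5, d:5, e:5, f:5; rest ⊤}
  B9:  IN={d:5; rest ⊤}  OUT={a:6, c:-1, d:5; rest ⊤}

Merge at B3: IN[B3] = OUT[B2] = {a: ⊤, b: ⊤, c: 3, d: 5, e: ⊤, f: ⊤}
Applying B3's transfer function to that IN value gives OUT[B3] (row B3 above).

Answer: {a: ⊤, b: ⊤, c: ⊤, d: 5, e: -2, f: ⊤}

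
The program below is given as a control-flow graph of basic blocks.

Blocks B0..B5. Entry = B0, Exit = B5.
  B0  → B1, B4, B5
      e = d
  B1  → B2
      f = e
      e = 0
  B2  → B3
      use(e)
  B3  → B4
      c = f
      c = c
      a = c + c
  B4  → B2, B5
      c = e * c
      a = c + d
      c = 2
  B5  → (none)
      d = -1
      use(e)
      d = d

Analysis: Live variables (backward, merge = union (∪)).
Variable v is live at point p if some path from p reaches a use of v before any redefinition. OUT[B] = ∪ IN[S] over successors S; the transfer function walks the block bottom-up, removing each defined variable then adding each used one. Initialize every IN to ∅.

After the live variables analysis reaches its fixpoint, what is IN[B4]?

Per-block solution:
  B0: | IN={c, d, f} | OUT={c, d, e, f}
  B1: | IN={d, e} | OUT={d, e, f}
  B2: | IN={d, e, f} | OUT={d, e, f}
  B3: | IN={d, e, f} | OUT={c, d, e, f}
  B4: | IN={c, d, e, f} | OUT={d, e, f}
  B5: | IN={e} | OUT={}

Merge at B4: OUT[B4] = IN[B2] ⊔ IN[B5] = {d, e, f}
Applying B4's transfer function to that OUT value gives IN[B4] (row B4 above).

Answer: {c, d, e, f}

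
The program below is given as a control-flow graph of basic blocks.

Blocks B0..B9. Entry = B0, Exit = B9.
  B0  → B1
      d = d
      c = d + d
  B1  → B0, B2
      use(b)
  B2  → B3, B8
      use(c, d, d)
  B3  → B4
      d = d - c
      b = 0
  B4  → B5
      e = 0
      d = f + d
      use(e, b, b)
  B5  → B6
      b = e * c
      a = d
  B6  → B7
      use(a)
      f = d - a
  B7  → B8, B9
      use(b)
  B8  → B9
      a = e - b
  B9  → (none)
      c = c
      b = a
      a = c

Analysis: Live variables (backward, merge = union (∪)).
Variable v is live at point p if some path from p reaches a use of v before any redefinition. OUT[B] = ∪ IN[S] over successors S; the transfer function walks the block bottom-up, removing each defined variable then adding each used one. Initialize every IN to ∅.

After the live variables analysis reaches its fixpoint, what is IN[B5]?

Converged values:
  B0:   IN={b, d, e, f}   OUT={b, c, d, e, f}
  B1:   IN={b, c, d, e, f}   OUT={b, c, d, e, f}
  B2:   IN={b, c, d, e, f}   OUT={b, c, d, e, f}
  B3:   IN={c, d, f}   OUT={b, c, d, f}
  B4:   IN={b, c, d, f}   OUT={c, d, e}
  B5:   IN={c, d, e}   OUT={a, b, c, d, e}
  B6:   IN={a, b, c, d, e}   OUT={a, b, c, e}
  B7:   IN={a, b, c, e}   OUT={a, b, c, e}
  B8:   IN={b, c, e}   OUT={a, c}
  B9:   IN={a, c}   OUT={}

Merge at B5: OUT[B5] = IN[B6] = {a, b, c, d, e}
Applying B5's transfer function to that OUT value gives IN[B5] (row B5 above).

Answer: {c, d, e}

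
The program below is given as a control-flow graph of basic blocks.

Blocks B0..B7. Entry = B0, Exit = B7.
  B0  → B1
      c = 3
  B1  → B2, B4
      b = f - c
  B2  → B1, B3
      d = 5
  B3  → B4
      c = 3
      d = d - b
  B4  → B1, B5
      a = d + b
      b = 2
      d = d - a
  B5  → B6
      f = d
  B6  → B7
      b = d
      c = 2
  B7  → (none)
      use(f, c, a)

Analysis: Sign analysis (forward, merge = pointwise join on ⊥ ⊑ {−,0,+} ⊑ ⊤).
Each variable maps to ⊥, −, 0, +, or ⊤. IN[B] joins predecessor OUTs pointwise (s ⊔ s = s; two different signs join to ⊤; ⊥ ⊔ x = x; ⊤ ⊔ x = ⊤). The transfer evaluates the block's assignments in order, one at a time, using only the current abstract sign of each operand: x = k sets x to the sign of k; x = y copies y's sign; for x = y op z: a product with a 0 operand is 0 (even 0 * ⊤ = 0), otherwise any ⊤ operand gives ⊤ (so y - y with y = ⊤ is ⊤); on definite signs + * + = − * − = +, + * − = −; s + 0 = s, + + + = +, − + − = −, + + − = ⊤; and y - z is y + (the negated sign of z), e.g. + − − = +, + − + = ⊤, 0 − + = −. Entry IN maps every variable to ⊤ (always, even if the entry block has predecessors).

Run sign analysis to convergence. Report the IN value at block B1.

Answer: {a: ⊤, b: ⊤, c: +, d: ⊤, e: ⊤, f: ⊤}

Trace:
Per-block solution:
  B0: | IN=(all ⊤) | OUT={c:+; rest ⊤}
  B1: | IN={c:+; rest ⊤} | OUT={c:+; rest ⊤}
  B2: | IN={c:+; rest ⊤} | OUT={c:+, d:+; rest ⊤}
  B3: | IN={c:+, d:+; rest ⊤} | OUT={c:+; rest ⊤}
  B4: | IN={c:+; rest ⊤} | OUT={b:+, c:+; rest ⊤}
  B5: | IN={b:+, c:+; rest ⊤} | OUT={b:+, c:+; rest ⊤}
  B6: | IN={b:+, c:+; rest ⊤} | OUT={c:+; rest ⊤}
  B7: | IN={c:+; rest ⊤} | OUT={c:+; rest ⊤}

Merge at B1: IN[B1] = OUT[B0] ⊔ OUT[B2] ⊔ OUT[B4] = {a: ⊤, b: ⊤, c: +, d: ⊤, e: ⊤, f: ⊤}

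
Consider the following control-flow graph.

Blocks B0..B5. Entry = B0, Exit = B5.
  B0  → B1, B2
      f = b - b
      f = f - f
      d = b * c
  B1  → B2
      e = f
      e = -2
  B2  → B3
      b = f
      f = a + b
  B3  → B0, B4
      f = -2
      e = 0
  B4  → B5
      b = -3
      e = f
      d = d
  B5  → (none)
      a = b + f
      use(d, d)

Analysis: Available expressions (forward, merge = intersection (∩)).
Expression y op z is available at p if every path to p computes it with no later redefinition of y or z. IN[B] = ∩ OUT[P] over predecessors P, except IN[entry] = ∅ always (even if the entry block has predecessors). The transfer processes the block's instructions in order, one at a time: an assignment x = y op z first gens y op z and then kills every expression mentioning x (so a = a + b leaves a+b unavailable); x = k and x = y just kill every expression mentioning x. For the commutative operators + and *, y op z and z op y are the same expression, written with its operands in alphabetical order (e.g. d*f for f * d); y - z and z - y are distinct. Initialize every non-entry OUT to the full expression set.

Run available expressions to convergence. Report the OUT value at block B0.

Answer: {b*c, b-b}

Trace:
Converged values:
  B0:  IN={}  OUT={b*c, b-b}
  B1:  IN={b*c, b-b}  OUT={b*c, b-b}
  B2:  IN={b*c, b-b}  OUT={a+b}
  B3:  IN={a+b}  OUT={a+b}
  B4:  IN={a+b}  OUT={}
  B5:  IN={}  OUT={b+f}

Merge at B0 (entry node, so the boundary value {} is joined with the incoming edge(s)): IN[B0] = {} ∩ OUT[B3] = {}
Applying B0's transfer function to that IN value gives OUT[B0] (row B0 above).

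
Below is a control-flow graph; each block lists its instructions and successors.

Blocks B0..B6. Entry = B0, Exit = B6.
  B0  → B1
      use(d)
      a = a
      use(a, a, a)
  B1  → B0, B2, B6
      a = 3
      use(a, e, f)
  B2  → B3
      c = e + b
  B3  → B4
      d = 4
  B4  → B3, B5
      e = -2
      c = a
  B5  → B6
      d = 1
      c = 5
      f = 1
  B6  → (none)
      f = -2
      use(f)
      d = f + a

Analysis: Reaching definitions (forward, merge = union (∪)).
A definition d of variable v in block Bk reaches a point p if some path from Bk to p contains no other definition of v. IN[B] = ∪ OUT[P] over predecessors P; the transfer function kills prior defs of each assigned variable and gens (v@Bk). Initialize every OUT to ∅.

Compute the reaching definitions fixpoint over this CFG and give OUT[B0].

Fixpoint table:
  B0:  IN={a@B1}  OUT={a@B0}
  B1:  IN={a@B0}  OUT={a@B1}
  B2:  IN={a@B1}  OUT={a@B1, c@B2}
  B3:  IN={a@B1, c@B2, c@B4, d@B3, e@B4}  OUT={a@B1, c@B2, c@B4, d@B3, e@B4}
  B4:  IN={a@B1, c@B2, c@B4, d@B3, e@B4}  OUT={a@B1, c@B4, d@B3, e@B4}
  B5:  IN={a@B1, c@B4, d@B3, e@B4}  OUT={a@B1, c@B5, d@B5, e@B4, f@B5}
  B6:  IN={a@B1, c@B5, d@B5, e@B4, f@B5}  OUT={a@B1, c@B5, d@B6, e@B4, f@B6}

Merge at B0 (entry node, so the boundary value {} is joined with the incoming edge(s)): IN[B0] = {} ⊔ OUT[B1] = {a@B1}
Applying B0's transfer function to that IN value gives OUT[B0] (row B0 above).

Answer: {a@B0}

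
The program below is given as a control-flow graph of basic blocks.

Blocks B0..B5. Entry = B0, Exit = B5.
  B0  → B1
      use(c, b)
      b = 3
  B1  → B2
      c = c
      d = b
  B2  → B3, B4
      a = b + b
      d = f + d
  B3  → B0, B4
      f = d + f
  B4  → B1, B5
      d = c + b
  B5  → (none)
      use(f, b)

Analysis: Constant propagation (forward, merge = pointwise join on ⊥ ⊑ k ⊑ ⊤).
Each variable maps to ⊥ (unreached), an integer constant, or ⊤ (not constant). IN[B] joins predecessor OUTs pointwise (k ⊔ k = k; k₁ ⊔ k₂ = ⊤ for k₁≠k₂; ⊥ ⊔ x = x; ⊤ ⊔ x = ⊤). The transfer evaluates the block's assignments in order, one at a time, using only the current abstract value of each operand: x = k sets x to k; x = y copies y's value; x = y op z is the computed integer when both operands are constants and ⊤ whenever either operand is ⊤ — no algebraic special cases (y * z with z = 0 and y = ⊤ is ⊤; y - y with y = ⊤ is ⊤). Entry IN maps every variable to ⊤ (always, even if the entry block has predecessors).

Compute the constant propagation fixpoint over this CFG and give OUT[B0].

Answer: {a: ⊤, b: 3, c: ⊤, d: ⊤, e: ⊤, f: ⊤}

Working:
Per-block solution:
  B0: | IN=(all ⊤) | OUT={b:3; rest ⊤}
  B1: | IN={b:3; rest ⊤} | OUT={b:3, d:3; rest ⊤}
  B2: | IN={b:3, d:3; rest ⊤} | OUT={a:6, b:3; rest ⊤}
  B3: | IN={a:6, b:3; rest ⊤} | OUT={a:6, b:3; rest ⊤}
  B4: | IN={a:6, b:3; rest ⊤} | OUT={a:6, b:3; rest ⊤}
  B5: | IN={a:6, b:3; rest ⊤} | OUT={a:6, b:3; rest ⊤}

Merge at B0 (entry node, so the boundary value (all ⊤) is joined with the incoming edge(s)): IN[B0] = (all ⊤) ⊔ OUT[B3] = {a: ⊤, b: ⊤, c: ⊤, d: ⊤, e: ⊤, f: ⊤}
Applying B0's transfer function to that IN value gives OUT[B0] (row B0 above).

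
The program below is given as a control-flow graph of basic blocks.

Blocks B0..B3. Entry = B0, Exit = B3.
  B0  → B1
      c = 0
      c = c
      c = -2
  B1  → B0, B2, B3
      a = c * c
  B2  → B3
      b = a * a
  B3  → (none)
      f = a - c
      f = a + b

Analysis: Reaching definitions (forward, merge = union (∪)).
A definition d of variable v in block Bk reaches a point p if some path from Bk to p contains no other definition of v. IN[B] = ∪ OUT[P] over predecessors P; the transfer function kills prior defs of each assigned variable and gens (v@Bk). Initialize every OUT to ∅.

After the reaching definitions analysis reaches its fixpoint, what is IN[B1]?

Converged values:
  B0: | IN={a@B1, c@B0} | OUT={a@B1, c@B0}
  B1: | IN={a@B1, c@B0} | OUT={a@B1, c@B0}
  B2: | IN={a@B1, c@B0} | OUT={a@B1, b@B2, c@B0}
  B3: | IN={a@B1, b@B2, c@B0} | OUT={a@B1, b@B2, c@B0, f@B3}

Merge at B1: IN[B1] = OUT[B0] = {a@B1, c@B0}

Answer: {a@B1, c@B0}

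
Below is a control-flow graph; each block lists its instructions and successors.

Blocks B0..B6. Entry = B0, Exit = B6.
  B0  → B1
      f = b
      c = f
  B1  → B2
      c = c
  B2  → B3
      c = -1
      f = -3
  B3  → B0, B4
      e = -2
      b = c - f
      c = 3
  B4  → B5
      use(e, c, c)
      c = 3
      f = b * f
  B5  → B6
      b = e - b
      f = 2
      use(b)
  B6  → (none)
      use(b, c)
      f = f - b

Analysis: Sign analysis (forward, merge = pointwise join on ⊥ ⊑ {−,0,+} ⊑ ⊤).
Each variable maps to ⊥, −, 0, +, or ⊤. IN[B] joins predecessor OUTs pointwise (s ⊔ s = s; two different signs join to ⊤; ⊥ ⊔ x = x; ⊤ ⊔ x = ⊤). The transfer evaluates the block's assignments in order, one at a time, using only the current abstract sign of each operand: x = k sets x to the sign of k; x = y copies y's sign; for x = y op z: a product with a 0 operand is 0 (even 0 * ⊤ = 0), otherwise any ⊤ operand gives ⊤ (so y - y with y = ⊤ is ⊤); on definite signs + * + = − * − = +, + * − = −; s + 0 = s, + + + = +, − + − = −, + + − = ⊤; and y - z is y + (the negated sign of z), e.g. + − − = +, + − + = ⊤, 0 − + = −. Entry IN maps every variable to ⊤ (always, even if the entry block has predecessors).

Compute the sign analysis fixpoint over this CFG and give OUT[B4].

Fixpoint table:
  B0: | IN=(all ⊤) | OUT=(all ⊤)
  B1: | IN=(all ⊤) | OUT=(all ⊤)
  B2: | IN=(all ⊤) | OUT={c:-, f:-; rest ⊤}
  B3: | IN={c:-, f:-; rest ⊤} | OUT={c:+, e:-, f:-; rest ⊤}
  B4: | IN={c:+, e:-, f:-; rest ⊤} | OUT={c:+, e:-; rest ⊤}
  B5: | IN={c:+, e:-; rest ⊤} | OUT={c:+, e:-, f:+; rest ⊤}
  B6: | IN={c:+, e:-, f:+; rest ⊤} | OUT={c:+, e:-; rest ⊤}

Merge at B4: IN[B4] = OUT[B3] = {a: ⊤, b: ⊤, c: +, d: ⊤, e: -, f: -}
Applying B4's transfer function to that IN value gives OUT[B4] (row B4 above).

Answer: {a: ⊤, b: ⊤, c: +, d: ⊤, e: -, f: ⊤}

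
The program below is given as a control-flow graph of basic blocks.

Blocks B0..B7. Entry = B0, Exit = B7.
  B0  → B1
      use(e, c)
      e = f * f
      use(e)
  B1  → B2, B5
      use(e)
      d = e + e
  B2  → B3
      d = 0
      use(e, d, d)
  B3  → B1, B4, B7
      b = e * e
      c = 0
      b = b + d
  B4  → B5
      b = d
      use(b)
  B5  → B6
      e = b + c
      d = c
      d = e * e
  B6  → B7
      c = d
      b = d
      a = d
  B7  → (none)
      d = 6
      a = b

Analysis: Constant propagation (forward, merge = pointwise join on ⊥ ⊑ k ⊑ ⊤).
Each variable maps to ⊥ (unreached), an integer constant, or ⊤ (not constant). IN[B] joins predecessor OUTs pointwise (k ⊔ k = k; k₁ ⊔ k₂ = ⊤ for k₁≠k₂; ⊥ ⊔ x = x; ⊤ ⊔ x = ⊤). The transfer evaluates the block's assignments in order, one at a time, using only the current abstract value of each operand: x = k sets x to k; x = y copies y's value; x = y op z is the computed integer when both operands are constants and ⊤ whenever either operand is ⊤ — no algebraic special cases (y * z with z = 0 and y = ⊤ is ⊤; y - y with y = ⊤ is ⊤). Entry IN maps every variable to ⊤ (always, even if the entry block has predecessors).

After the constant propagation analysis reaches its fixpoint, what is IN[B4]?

Converged values:
  B0: | IN=(all ⊤) | OUT=(all ⊤)
  B1: | IN=(all ⊤) | OUT=(all ⊤)
  B2: | IN=(all ⊤) | OUT={d:0; rest ⊤}
  B3: | IN={d:0; rest ⊤} | OUT={c:0, d:0; rest ⊤}
  B4: | IN={c:0, d:0; rest ⊤} | OUT={b:0, c:0, d:0; rest ⊤}
  B5: | IN=(all ⊤) | OUT=(all ⊤)
  B6: | IN=(all ⊤) | OUT=(all ⊤)
  B7: | IN=(all ⊤) | OUT={d:6; rest ⊤}

Merge at B4: IN[B4] = OUT[B3] = {a: ⊤, b: ⊤, c: 0, d: 0, e: ⊤, f: ⊤}

Answer: {a: ⊤, b: ⊤, c: 0, d: 0, e: ⊤, f: ⊤}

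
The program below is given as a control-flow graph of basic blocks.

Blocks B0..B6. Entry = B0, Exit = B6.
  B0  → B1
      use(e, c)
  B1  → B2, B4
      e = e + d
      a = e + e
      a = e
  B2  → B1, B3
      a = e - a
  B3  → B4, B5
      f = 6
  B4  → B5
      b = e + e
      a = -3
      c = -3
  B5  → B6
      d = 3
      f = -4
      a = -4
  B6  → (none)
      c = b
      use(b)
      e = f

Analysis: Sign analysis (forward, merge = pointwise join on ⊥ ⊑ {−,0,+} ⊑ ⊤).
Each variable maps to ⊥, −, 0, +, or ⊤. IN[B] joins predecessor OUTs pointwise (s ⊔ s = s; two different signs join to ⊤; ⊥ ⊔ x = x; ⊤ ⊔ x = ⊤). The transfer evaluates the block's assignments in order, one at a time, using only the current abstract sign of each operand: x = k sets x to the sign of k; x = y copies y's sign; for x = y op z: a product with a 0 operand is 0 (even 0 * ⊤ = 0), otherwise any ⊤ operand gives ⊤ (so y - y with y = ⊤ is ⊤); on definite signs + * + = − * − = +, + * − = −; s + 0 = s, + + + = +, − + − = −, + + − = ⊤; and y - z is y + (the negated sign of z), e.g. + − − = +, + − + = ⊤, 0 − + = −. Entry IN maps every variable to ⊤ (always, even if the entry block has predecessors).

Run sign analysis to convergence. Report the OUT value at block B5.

Fixpoint table:
  B0: | IN=(all ⊤) | OUT=(all ⊤)
  B1: | IN=(all ⊤) | OUT=(all ⊤)
  B2: | IN=(all ⊤) | OUT=(all ⊤)
  B3: | IN=(all ⊤) | OUT={f:+; rest ⊤}
  B4: | IN=(all ⊤) | OUT={a:-, c:-; rest ⊤}
  B5: | IN=(all ⊤) | OUT={a:-, d:+, f:-; rest ⊤}
  B6: | IN={a:-, d:+, f:-; rest ⊤} | OUT={a:-, d:+, e:-, f:-; rest ⊤}

Merge at B5: IN[B5] = OUT[B3] ⊔ OUT[B4] = {a: ⊤, b: ⊤, c: ⊤, d: ⊤, e: ⊤, f: ⊤}
Applying B5's transfer function to that IN value gives OUT[B5] (row B5 above).

Answer: {a: -, b: ⊤, c: ⊤, d: +, e: ⊤, f: -}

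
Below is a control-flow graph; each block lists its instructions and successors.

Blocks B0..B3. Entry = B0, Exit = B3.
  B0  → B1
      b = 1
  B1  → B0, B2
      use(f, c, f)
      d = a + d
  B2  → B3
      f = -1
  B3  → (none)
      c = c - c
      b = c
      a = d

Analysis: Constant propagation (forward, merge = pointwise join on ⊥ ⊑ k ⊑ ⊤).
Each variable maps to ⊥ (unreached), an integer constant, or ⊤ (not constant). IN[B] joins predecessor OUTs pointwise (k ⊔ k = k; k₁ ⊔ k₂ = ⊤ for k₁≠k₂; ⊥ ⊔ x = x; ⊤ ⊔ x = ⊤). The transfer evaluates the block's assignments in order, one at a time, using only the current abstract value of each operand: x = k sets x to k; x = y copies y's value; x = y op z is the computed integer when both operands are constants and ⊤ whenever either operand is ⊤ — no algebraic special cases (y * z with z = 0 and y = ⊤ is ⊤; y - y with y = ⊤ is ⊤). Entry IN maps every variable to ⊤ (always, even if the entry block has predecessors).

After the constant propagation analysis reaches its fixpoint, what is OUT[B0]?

Answer: {a: ⊤, b: 1, c: ⊤, d: ⊤, e: ⊤, f: ⊤}

Working:
Converged values:
  B0:  IN=(all ⊤)  OUT={b:1; rest ⊤}
  B1:  IN={b:1; rest ⊤}  OUT={b:1; rest ⊤}
  B2:  IN={b:1; rest ⊤}  OUT={b:1, f:-1; rest ⊤}
  B3:  IN={b:1, f:-1; rest ⊤}  OUT={f:-1; rest ⊤}

Merge at B0 (entry node, so the boundary value (all ⊤) is joined with the incoming edge(s)): IN[B0] = (all ⊤) ⊔ OUT[B1] = {a: ⊤, b: ⊤, c: ⊤, d: ⊤, e: ⊤, f: ⊤}
Applying B0's transfer function to that IN value gives OUT[B0] (row B0 above).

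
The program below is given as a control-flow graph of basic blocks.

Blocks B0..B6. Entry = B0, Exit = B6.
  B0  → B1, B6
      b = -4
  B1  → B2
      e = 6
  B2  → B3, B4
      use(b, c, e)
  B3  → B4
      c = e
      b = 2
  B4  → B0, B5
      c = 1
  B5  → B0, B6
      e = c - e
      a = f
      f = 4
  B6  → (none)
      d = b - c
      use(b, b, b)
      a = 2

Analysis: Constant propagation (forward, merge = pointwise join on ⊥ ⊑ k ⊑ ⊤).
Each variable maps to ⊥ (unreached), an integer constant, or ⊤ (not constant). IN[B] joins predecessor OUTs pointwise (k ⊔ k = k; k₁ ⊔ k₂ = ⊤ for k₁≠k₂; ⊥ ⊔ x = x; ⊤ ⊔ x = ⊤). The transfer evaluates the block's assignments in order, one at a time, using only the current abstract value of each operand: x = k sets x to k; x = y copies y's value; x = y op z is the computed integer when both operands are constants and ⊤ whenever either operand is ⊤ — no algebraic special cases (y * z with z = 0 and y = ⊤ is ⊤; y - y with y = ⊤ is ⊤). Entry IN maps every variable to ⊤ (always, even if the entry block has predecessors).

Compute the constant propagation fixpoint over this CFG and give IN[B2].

Answer: {a: ⊤, b: -4, c: ⊤, d: ⊤, e: 6, f: ⊤}

Trace:
Fixpoint table:
  B0:  IN=(all ⊤)  OUT={b:-4; rest ⊤}
  B1:  IN={b:-4; rest ⊤}  OUT={b:-4, e:6; rest ⊤}
  B2:  IN={b:-4, e:6; rest ⊤}  OUT={b:-4, e:6; rest ⊤}
  B3:  IN={b:-4, e:6; rest ⊤}  OUT={b:2, c:6, e:6; rest ⊤}
  B4:  IN={e:6; rest ⊤}  OUT={c:1, e:6; rest ⊤}
  B5:  IN={c:1, e:6; rest ⊤}  OUT={c:1, e:-5, f:4; rest ⊤}
  B6:  IN=(all ⊤)  OUT={a:2; rest ⊤}

Merge at B2: IN[B2] = OUT[B1] = {a: ⊤, b: -4, c: ⊤, d: ⊤, e: 6, f: ⊤}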